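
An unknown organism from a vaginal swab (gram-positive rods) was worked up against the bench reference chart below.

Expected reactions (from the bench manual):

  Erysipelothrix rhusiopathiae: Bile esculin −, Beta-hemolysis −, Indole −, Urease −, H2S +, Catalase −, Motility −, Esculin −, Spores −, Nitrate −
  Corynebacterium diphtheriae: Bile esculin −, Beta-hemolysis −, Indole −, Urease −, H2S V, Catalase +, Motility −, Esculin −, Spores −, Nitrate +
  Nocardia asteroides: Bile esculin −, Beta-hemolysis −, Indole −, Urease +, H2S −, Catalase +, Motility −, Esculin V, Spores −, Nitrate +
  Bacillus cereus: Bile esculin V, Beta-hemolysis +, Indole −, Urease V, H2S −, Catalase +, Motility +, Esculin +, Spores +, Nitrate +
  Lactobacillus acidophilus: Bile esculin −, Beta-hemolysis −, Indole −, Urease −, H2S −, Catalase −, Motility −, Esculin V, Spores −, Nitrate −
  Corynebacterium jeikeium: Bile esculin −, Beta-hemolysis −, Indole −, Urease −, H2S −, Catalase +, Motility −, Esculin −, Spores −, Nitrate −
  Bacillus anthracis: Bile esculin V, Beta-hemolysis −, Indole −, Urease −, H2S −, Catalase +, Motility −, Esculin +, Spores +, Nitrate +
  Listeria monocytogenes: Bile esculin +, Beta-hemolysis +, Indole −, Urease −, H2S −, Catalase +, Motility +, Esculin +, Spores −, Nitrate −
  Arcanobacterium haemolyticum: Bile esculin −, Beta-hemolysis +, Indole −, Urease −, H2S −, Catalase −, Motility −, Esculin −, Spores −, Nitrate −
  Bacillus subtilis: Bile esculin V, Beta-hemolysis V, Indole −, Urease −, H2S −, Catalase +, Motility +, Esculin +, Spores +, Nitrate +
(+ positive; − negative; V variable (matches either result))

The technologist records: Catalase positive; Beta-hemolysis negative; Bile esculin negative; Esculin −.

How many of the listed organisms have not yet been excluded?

Bile esculin −: excludes Listeria monocytogenes — 9 left.
Esculin −: excludes Bacillus cereus, Bacillus anthracis, Bacillus subtilis — 6 left.
Beta-hemolysis −: excludes Arcanobacterium haemolyticum — 5 left.
Catalase +: excludes Erysipelothrix rhusiopathiae, Lactobacillus acidophilus — 3 left.
Still consistent: Corynebacterium diphtheriae, Corynebacterium jeikeium, Nocardia asteroides.

3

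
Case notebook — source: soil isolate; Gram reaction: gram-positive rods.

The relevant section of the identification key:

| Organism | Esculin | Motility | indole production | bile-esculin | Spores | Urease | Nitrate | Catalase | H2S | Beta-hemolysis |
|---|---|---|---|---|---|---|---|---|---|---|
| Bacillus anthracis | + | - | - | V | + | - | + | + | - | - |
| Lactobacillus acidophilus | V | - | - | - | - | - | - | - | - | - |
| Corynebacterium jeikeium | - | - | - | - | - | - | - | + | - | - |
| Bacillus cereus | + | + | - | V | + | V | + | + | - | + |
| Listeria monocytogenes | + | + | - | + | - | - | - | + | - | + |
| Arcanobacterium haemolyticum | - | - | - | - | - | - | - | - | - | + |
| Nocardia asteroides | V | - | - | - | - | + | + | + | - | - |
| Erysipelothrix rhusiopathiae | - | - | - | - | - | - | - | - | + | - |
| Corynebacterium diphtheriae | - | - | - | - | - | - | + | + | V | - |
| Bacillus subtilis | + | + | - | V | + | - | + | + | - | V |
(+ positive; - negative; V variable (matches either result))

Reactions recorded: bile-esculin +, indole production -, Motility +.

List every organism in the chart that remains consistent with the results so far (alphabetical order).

Motility +: excludes 7 organisms — 3 left.
indole production -: all 3 remaining candidates are consistent.
bile-esculin +: all 3 remaining candidates are consistent.

Bacillus cereus, Bacillus subtilis, Listeria monocytogenes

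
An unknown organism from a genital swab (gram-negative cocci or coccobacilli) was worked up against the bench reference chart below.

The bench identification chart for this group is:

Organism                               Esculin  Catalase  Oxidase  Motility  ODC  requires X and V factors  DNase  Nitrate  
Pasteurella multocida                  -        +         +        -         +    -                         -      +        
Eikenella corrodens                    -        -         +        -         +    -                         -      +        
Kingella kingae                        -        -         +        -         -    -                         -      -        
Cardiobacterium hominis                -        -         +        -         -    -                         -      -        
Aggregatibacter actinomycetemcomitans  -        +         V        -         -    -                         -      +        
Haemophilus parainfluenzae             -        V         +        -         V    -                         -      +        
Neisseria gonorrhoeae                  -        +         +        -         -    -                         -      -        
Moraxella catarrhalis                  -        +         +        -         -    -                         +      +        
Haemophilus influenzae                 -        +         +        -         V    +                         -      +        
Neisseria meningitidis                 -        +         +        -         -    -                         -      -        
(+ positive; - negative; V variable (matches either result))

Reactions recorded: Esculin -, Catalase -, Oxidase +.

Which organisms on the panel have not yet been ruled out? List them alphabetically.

Cardiobacterium hominis, Eikenella corrodens, Haemophilus parainfluenzae, Kingella kingae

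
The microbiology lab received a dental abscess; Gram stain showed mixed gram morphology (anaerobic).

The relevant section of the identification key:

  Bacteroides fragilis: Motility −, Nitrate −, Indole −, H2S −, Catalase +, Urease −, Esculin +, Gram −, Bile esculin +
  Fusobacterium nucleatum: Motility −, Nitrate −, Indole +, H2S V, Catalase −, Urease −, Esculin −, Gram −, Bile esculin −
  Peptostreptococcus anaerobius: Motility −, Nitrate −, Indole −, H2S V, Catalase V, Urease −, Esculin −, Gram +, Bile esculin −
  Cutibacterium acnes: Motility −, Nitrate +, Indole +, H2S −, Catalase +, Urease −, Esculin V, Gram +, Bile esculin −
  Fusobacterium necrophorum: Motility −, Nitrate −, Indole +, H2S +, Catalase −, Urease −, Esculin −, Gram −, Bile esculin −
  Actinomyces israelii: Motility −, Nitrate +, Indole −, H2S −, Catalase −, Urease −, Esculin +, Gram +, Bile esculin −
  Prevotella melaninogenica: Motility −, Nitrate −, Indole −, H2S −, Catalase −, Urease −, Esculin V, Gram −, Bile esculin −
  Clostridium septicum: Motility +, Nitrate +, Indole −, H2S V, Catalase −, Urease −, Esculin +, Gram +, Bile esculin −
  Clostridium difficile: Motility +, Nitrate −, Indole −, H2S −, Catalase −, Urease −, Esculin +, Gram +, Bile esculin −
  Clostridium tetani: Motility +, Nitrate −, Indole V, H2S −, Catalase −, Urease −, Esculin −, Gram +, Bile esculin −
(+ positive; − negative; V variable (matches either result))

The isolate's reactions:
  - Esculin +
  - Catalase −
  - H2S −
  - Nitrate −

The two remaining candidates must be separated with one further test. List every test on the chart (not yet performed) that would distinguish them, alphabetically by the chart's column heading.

Gram, Motility

Nitrate −: excludes Cutibacterium acnes, Actinomyces israelii, Clostridium septicum — 7 left.
Catalase −: excludes Bacteroides fragilis — 6 left.
H2S −: excludes Fusobacterium necrophorum — 5 left.
Esculin +: excludes Fusobacterium nucleatum, Peptostreptococcus anaerobius, Clostridium tetani — 2 left.
Two candidates remain: Clostridium difficile and Prevotella melaninogenica.
  Motility: Clostridium difficile +, Prevotella melaninogenica − — discriminates.
  Indole: − vs − — same for both, does not separate.
  Urease: − vs − — same for both, does not separate.
  Gram: Clostridium difficile +, Prevotella melaninogenica − — discriminates.
  Bile esculin: − vs − — same for both, does not separate.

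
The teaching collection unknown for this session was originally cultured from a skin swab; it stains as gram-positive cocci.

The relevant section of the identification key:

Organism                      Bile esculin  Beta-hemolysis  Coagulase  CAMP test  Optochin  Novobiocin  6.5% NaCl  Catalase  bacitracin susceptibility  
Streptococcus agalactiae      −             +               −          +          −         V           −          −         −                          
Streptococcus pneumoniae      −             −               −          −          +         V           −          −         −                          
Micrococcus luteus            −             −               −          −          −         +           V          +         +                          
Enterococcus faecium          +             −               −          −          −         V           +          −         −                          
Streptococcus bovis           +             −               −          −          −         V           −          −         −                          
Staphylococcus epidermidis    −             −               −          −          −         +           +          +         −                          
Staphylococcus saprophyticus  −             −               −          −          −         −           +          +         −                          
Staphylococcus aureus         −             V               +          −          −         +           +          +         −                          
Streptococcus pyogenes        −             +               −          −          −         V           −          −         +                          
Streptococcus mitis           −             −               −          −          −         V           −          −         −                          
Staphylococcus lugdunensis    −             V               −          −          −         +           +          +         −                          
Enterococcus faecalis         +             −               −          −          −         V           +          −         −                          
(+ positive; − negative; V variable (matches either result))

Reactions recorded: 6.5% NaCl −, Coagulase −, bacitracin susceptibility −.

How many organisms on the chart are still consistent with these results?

4

Coagulase −: excludes Staphylococcus aureus — 11 left.
bacitracin susceptibility −: excludes Micrococcus luteus, Streptococcus pyogenes — 9 left.
6.5% NaCl −: excludes 5 organisms — 4 left.
Still consistent: Streptococcus agalactiae, Streptococcus bovis, Streptococcus mitis, Streptococcus pneumoniae.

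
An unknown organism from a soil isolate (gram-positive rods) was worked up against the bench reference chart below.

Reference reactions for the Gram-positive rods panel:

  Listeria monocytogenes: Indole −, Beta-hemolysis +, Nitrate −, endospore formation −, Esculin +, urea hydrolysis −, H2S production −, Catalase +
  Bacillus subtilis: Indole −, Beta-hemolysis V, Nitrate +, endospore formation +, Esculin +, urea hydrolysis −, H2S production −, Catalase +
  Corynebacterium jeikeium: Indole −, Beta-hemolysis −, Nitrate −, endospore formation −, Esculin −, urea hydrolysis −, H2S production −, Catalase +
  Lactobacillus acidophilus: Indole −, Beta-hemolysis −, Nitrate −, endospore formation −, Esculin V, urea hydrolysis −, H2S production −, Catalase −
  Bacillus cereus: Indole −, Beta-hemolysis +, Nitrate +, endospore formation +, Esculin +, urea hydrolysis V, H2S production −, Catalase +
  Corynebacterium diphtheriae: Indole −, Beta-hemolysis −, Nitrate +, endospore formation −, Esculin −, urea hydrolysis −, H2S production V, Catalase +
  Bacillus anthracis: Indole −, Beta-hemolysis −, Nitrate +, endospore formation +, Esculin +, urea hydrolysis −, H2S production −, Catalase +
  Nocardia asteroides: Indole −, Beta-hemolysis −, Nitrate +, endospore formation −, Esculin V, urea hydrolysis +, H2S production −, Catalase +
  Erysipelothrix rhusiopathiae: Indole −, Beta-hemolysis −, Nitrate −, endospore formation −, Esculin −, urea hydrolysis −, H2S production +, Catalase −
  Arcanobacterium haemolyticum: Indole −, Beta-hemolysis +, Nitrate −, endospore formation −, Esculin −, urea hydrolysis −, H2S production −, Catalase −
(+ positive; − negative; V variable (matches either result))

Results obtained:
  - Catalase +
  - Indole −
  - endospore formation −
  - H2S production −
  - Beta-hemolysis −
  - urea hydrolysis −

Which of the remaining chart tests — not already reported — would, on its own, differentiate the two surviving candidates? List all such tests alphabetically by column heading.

Nitrate

urea hydrolysis −: excludes Nocardia asteroides — 9 left.
endospore formation −: excludes Bacillus subtilis, Bacillus cereus, Bacillus anthracis — 6 left.
Indole −: all 6 remaining candidates are consistent.
H2S production −: excludes Erysipelothrix rhusiopathiae — 5 left.
Beta-hemolysis −: excludes Listeria monocytogenes, Arcanobacterium haemolyticum — 3 left.
Catalase +: excludes Lactobacillus acidophilus — 2 left.
Two candidates remain: Corynebacterium diphtheriae and Corynebacterium jeikeium.
  Nitrate: Corynebacterium diphtheriae +, Corynebacterium jeikeium − — discriminates.
  Esculin: − vs − — same for both, does not separate.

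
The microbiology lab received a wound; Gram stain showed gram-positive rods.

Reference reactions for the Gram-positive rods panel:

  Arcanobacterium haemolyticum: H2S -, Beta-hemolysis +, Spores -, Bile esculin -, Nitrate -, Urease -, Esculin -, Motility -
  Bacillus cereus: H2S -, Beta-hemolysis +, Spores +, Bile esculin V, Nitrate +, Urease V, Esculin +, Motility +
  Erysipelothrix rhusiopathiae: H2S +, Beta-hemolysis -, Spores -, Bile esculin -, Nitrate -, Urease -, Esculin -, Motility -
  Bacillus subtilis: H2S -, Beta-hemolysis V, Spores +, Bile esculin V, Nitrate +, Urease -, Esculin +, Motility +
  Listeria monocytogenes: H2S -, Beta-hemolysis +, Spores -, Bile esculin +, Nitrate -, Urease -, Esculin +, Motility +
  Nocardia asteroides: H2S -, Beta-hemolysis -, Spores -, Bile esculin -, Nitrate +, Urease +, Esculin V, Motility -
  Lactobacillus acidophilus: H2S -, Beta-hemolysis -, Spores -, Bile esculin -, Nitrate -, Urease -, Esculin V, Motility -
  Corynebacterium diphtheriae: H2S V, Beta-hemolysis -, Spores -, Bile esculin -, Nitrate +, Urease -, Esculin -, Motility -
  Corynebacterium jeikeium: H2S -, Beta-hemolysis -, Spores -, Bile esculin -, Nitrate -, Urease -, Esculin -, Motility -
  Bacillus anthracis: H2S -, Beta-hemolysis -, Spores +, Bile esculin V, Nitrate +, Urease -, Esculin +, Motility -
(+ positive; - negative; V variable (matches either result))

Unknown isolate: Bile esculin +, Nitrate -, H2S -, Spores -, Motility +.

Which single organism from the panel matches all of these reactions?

Listeria monocytogenes

Nitrate -: excludes 5 organisms — 5 left.
Spores -: all 5 remaining candidates are consistent.
Bile esculin +: excludes Arcanobacterium haemolyticum, Erysipelothrix rhusiopathiae, Lactobacillus acidophilus, Corynebacterium jeikeium — 1 left.
Motility +: the one remaining candidate is consistent.
H2S -: the one remaining candidate is consistent.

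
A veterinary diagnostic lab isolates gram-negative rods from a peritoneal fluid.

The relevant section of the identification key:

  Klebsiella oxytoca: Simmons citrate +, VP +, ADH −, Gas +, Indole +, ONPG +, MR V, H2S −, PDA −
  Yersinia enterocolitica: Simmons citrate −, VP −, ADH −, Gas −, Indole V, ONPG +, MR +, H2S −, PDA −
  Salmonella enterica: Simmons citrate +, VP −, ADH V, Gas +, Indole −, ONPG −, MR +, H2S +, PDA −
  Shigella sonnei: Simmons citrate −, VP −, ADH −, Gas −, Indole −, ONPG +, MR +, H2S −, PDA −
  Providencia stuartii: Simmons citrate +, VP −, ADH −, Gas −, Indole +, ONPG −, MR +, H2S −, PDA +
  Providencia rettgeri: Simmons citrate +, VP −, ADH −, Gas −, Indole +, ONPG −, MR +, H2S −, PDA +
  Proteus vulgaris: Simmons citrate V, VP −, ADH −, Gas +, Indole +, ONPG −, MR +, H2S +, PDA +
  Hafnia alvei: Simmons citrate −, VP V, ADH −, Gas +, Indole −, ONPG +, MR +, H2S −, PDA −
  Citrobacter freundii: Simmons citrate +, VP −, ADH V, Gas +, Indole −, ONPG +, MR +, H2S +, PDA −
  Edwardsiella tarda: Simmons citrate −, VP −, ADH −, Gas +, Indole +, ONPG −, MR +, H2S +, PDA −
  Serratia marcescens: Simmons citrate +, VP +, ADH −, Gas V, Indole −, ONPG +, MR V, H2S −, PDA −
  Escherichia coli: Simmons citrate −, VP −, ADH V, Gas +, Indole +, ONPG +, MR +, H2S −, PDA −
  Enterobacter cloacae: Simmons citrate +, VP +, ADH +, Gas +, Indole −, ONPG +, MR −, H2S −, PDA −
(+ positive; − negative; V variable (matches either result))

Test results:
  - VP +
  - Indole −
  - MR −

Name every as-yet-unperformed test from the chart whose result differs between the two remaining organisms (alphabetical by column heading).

ADH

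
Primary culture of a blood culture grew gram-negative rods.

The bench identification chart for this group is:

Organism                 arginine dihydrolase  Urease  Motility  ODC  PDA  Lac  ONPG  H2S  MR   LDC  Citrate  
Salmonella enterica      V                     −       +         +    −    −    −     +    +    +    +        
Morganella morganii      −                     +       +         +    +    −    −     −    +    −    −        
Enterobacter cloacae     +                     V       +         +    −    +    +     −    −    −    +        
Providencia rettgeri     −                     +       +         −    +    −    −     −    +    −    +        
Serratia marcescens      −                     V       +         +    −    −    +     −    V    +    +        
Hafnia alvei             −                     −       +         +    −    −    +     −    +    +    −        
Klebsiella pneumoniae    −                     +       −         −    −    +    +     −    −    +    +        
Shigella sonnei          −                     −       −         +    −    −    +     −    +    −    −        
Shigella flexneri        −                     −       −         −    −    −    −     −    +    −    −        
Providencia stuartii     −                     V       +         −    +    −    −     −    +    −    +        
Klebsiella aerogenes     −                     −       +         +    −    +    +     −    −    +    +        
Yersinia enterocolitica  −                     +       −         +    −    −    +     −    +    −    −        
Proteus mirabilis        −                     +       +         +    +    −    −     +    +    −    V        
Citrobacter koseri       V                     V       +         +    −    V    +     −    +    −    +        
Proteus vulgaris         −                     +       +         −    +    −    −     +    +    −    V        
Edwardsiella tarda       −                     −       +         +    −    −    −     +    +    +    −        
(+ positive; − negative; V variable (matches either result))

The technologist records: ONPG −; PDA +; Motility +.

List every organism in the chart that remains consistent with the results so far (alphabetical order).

Morganella morganii, Proteus mirabilis, Proteus vulgaris, Providencia rettgeri, Providencia stuartii

Motility +: excludes Klebsiella pneumoniae, Shigella sonnei, Shigella flexneri, Yersinia enterocolitica — 12 left.
ONPG −: excludes 5 organisms — 7 left.
PDA +: excludes Salmonella enterica, Edwardsiella tarda — 5 left.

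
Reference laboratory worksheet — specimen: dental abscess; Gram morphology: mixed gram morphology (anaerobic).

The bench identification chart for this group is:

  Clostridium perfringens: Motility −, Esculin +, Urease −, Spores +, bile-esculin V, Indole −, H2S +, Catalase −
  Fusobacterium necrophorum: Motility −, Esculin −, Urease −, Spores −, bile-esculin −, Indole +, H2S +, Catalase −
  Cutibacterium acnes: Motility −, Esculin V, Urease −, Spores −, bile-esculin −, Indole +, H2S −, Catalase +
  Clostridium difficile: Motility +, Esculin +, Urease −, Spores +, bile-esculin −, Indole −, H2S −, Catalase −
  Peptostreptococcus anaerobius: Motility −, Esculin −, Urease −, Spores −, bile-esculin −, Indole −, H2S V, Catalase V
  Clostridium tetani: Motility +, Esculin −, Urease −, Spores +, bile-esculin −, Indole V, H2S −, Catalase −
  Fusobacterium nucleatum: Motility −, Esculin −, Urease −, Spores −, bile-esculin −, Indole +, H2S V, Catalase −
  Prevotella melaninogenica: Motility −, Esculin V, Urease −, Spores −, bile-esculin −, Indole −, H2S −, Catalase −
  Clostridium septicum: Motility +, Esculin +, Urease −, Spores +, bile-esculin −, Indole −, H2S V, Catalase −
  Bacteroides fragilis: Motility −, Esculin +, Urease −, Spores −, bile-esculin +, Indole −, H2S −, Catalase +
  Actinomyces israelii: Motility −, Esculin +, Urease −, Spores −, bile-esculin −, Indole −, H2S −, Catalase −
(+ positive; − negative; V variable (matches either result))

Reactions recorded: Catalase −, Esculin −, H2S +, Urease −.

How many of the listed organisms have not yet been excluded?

H2S +: excludes 6 organisms — 5 left.
Urease −: all 5 remaining candidates are consistent.
Catalase −: all 5 remaining candidates are consistent.
Esculin −: excludes Clostridium perfringens, Clostridium septicum — 3 left.
Still consistent: Fusobacterium necrophorum, Fusobacterium nucleatum, Peptostreptococcus anaerobius.

3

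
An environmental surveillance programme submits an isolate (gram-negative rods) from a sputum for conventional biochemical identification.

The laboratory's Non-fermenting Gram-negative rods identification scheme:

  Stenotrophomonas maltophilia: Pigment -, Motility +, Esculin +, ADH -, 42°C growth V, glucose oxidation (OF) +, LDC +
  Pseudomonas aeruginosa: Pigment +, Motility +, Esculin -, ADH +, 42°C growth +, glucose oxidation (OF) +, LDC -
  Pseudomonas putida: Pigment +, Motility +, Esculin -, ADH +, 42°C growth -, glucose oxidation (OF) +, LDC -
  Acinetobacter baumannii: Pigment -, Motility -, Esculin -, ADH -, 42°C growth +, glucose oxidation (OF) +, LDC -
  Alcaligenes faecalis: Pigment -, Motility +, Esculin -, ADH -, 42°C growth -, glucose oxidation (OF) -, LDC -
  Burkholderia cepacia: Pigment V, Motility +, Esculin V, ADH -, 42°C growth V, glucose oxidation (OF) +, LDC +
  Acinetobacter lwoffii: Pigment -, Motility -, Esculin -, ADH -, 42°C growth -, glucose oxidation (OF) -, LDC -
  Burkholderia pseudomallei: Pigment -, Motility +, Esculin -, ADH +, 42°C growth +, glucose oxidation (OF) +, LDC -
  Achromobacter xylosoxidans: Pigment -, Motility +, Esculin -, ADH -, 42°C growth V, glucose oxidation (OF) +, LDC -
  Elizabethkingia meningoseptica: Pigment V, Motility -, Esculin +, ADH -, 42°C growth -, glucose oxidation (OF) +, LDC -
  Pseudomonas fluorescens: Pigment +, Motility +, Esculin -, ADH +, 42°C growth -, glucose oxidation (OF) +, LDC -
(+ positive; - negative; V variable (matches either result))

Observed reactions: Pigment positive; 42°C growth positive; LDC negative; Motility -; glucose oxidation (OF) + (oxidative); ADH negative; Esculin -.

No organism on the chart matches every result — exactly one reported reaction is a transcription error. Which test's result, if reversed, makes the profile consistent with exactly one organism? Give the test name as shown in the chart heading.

As reported, no row in the chart matches all 7 reactions.
Reversing glucose oxidation (OF) → still no organism matches.
Reversing 42°C growth → still no organism matches.
Reversing Pigment (to -) → unique match: Acinetobacter baumannii.
Reversing LDC → still no organism matches.
Reversing Esculin → still no organism matches.
Reversing Motility → still no organism matches.
Reversing ADH → still no organism matches.

Pigment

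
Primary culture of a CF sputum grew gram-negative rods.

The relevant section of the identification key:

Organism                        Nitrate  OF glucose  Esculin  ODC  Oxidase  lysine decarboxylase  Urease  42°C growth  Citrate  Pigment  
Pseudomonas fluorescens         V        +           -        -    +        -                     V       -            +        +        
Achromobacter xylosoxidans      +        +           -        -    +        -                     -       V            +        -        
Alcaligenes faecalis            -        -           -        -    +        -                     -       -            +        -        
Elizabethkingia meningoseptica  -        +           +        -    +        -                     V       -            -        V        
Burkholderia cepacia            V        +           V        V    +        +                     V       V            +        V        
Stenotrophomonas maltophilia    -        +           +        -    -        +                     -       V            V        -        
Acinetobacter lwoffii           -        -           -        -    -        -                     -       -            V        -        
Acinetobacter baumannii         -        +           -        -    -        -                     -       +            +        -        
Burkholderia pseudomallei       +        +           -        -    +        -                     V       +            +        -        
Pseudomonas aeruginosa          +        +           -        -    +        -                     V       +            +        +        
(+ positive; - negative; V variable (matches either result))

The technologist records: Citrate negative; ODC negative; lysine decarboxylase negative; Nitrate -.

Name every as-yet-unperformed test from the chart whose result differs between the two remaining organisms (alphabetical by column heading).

Citrate -: excludes 7 organisms — 3 left.
Nitrate -: all 3 remaining candidates are consistent.
ODC -: all 3 remaining candidates are consistent.
lysine decarboxylase -: excludes Stenotrophomonas maltophilia — 2 left.
Two candidates remain: Acinetobacter lwoffii and Elizabethkingia meningoseptica.
  OF glucose: Acinetobacter lwoffii -, Elizabethkingia meningoseptica + — discriminates.
  Esculin: Acinetobacter lwoffii -, Elizabethkingia meningoseptica + — discriminates.
  Oxidase: Acinetobacter lwoffii -, Elizabethkingia meningoseptica + — discriminates.
  Urease: - vs V — variable for at least one, does not separate.
  42°C growth: - vs - — same for both, does not separate.
  Pigment: - vs V — variable for at least one, does not separate.

Esculin, OF glucose, Oxidase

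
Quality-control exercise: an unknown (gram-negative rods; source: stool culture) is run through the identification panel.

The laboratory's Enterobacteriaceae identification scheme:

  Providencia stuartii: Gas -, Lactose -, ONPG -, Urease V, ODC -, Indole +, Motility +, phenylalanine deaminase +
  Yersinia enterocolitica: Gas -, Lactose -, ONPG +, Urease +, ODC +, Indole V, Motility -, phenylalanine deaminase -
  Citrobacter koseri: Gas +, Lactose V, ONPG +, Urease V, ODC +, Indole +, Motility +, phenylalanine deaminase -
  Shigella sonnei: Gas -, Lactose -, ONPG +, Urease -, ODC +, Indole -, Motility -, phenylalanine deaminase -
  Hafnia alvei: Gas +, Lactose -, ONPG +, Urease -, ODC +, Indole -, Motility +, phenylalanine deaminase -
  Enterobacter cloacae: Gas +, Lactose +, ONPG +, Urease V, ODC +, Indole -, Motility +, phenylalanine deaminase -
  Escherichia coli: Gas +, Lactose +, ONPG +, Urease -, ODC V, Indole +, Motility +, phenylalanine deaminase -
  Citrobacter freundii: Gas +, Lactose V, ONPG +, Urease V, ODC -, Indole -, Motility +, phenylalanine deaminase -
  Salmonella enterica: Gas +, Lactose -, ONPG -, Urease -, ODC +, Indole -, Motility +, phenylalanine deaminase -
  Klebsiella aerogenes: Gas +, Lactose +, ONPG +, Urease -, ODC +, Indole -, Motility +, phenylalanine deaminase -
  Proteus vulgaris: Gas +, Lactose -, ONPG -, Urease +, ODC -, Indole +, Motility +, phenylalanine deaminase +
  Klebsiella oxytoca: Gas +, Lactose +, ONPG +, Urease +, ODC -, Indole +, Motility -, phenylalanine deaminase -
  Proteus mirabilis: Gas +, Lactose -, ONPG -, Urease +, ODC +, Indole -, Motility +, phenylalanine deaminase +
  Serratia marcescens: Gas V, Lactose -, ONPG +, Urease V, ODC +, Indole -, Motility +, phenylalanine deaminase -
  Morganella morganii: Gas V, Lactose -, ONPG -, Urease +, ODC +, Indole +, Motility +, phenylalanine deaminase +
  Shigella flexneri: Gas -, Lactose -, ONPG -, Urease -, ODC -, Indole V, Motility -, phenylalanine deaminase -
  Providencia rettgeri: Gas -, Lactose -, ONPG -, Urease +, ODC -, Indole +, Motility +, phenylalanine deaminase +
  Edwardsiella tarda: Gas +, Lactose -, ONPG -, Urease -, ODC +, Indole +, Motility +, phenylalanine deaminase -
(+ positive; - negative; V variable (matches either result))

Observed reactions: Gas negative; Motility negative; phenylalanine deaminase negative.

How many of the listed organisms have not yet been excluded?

3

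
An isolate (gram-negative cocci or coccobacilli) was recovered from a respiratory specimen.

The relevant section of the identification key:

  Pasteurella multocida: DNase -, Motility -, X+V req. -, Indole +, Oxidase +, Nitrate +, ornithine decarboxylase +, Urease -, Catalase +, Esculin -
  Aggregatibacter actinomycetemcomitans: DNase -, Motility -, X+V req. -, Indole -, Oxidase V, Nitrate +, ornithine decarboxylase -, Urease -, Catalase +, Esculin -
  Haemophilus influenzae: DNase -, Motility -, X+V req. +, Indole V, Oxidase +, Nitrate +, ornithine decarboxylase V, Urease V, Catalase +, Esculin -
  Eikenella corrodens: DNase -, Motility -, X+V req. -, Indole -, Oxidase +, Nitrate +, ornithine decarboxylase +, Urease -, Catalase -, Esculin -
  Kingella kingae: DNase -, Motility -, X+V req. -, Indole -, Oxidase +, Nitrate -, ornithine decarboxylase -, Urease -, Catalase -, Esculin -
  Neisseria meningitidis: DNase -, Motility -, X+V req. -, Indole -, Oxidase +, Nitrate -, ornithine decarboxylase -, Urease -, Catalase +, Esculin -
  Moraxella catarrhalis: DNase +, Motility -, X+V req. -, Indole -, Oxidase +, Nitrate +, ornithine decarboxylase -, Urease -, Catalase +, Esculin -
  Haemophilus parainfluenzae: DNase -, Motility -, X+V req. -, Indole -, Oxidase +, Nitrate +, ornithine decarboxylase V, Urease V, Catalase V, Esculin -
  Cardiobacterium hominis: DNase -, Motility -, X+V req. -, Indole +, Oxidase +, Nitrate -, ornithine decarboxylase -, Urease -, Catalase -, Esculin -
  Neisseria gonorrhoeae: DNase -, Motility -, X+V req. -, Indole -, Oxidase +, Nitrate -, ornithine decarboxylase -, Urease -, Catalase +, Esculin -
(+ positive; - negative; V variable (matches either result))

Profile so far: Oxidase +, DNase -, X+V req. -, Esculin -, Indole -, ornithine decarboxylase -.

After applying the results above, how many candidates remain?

5

Esculin -: all 10 remaining candidates are consistent.
Oxidase +: all 10 remaining candidates are consistent.
Indole -: excludes Pasteurella multocida, Cardiobacterium hominis — 8 left.
DNase -: excludes Moraxella catarrhalis — 7 left.
X+V req. -: excludes Haemophilus influenzae — 6 left.
ornithine decarboxylase -: excludes Eikenella corrodens — 5 left.
Still consistent: Aggregatibacter actinomycetemcomitans, Haemophilus parainfluenzae, Kingella kingae, Neisseria gonorrhoeae, Neisseria meningitidis.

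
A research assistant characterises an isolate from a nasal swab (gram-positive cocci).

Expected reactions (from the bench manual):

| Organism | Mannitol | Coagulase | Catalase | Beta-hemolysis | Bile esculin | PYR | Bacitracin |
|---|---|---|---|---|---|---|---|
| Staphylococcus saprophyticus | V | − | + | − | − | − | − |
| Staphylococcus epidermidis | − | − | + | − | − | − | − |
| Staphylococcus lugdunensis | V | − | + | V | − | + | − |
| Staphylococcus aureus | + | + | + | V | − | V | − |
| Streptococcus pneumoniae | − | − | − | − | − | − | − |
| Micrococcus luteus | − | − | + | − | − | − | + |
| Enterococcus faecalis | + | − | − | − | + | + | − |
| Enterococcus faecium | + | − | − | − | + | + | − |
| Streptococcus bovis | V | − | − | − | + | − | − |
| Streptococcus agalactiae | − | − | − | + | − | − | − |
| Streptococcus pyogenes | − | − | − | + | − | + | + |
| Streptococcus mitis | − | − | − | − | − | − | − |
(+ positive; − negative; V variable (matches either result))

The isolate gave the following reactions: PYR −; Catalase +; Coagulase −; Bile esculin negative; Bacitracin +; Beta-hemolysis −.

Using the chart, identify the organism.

Micrococcus luteus

PYR −: excludes Staphylococcus lugdunensis, Enterococcus faecalis, Enterococcus faecium, Streptococcus pyogenes — 8 left.
Bile esculin −: excludes Streptococcus bovis — 7 left.
Bacitracin +: excludes 6 organisms — 1 left.
Coagulase −: the one remaining candidate is consistent.
Beta-hemolysis −: the one remaining candidate is consistent.
Catalase +: the one remaining candidate is consistent.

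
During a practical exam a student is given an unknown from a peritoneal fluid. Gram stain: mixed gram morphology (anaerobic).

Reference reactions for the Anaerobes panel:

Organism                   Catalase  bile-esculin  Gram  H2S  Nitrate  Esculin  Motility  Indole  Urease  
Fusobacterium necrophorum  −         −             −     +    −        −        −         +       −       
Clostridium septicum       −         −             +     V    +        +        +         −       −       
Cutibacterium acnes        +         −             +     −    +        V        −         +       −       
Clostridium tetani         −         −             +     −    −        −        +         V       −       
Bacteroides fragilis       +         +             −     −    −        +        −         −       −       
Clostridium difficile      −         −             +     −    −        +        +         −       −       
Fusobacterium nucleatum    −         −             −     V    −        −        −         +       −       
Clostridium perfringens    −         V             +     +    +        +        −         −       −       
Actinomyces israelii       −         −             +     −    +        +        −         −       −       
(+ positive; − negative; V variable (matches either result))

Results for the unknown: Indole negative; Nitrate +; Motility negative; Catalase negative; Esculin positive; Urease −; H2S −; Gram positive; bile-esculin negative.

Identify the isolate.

Actinomyces israelii

Esculin +: excludes Fusobacterium necrophorum, Clostridium tetani, Fusobacterium nucleatum — 6 left.
Nitrate +: excludes Bacteroides fragilis, Clostridium difficile — 4 left.
Motility −: excludes Clostridium septicum — 3 left.
Indole −: excludes Cutibacterium acnes — 2 left.
bile-esculin −: all 2 remaining candidates are consistent.
H2S −: excludes Clostridium perfringens — 1 left.
Gram +: the one remaining candidate is consistent.
Urease −: the one remaining candidate is consistent.
Catalase −: the one remaining candidate is consistent.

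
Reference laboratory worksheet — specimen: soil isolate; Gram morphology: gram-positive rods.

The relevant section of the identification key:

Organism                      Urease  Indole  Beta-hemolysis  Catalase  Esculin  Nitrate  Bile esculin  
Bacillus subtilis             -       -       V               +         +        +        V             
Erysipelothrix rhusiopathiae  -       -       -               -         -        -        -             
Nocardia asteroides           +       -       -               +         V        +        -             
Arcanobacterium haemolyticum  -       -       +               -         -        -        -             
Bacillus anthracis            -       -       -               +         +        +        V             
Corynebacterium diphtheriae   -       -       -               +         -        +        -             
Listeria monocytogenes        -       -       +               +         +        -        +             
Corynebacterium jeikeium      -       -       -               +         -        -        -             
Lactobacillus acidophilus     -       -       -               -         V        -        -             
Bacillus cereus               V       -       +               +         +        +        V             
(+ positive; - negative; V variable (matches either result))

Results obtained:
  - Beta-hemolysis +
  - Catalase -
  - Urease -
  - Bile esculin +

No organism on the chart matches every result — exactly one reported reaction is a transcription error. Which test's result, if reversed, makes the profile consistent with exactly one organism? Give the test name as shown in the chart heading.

Bile esculin

As reported, no row in the chart matches all 4 reactions.
Reversing Urease → still no organism matches.
Reversing Beta-hemolysis → still no organism matches.
Reversing Bile esculin (to -) → unique match: Arcanobacterium haemolyticum.
Reversing Catalase → 3 organisms match (not unique).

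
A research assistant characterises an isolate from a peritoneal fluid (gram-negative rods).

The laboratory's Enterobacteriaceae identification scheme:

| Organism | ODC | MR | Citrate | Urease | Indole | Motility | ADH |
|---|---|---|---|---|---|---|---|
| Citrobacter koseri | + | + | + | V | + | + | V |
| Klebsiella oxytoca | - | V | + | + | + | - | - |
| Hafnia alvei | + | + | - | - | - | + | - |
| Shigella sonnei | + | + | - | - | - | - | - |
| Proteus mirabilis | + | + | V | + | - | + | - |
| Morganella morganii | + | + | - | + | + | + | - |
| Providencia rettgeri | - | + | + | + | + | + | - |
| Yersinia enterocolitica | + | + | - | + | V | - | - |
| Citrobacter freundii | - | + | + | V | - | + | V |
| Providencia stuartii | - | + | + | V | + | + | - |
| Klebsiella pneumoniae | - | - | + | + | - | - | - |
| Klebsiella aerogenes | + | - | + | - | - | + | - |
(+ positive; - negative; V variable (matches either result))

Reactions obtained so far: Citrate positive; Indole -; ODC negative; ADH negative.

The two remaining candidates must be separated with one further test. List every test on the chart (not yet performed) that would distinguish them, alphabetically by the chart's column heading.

Motility, MR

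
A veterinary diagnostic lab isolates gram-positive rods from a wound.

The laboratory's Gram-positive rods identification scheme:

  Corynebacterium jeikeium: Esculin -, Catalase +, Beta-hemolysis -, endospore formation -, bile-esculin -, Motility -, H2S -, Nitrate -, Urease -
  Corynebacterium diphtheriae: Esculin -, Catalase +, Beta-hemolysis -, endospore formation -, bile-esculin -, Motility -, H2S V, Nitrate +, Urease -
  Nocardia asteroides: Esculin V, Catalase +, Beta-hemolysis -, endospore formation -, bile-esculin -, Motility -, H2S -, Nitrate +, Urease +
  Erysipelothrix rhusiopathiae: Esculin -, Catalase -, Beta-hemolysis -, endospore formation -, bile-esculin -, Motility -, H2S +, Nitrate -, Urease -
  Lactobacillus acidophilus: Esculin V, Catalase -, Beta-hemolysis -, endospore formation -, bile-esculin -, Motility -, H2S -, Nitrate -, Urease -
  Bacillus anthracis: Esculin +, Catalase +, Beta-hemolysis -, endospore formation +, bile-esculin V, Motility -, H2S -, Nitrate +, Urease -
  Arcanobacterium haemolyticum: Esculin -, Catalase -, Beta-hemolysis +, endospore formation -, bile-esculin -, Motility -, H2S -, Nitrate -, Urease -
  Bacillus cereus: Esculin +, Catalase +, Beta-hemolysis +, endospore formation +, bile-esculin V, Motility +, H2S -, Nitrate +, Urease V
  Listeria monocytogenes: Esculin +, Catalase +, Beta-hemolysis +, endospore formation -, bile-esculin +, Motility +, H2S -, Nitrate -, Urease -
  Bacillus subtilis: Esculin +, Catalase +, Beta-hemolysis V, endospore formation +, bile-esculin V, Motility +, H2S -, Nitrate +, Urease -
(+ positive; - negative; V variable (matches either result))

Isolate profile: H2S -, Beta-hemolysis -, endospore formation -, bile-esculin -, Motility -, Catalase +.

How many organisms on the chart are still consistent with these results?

3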